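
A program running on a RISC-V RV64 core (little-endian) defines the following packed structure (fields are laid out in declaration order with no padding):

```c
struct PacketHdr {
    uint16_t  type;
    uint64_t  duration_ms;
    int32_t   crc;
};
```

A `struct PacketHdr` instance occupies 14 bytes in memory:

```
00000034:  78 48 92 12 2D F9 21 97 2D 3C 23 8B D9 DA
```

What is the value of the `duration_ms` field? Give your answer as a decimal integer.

4336288188397851282

`duration_ms` follows `type` (2 bytes), so it starts at byte offset 2 and occupies 8 bytes.
Bytes at offsets 2..9: 92 12 2D F9 21 97 2D 3C.
Little-endian: lowest address holds the least-significant byte.
Reassemble most-significant byte first: 3C 2D 97 21 F9 2D 12 92 → 0x3C2D9721F92D1292.
0x3C2D9721F92D1292 = 4336288188397851282.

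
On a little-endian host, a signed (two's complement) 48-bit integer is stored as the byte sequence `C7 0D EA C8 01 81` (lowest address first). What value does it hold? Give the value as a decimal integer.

-139630310978105

Little-endian: lowest address holds the least-significant byte.
Reassemble most-significant byte first: 81 01 C8 EA 0D C7 → 0x8101C8EA0DC7.
Top bit is set, so as a signed 48-bit value this is 0x8101C8EA0DC7 − 2^48 = -139630310978105.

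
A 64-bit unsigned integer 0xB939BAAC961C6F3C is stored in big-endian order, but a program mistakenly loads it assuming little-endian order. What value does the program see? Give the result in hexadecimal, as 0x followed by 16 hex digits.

0x3C6F1C96ACBA39B9

Stored big-endian, the bytes at ascending addresses are B9 39 BA AC 96 1C 6F 3C.
Read back as little-endian, the first byte is least significant, giving 0x3C6F1C96ACBA39B9.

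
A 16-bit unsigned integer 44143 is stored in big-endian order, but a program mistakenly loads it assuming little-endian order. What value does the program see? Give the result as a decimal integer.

28588

44143 in 16-bit hexadecimal is 0xAC6F.
Stored big-endian, the bytes at ascending addresses are AC 6F.
Read back as little-endian, the first byte is least significant, giving 0x6FAC.
0x6FAC = 28588.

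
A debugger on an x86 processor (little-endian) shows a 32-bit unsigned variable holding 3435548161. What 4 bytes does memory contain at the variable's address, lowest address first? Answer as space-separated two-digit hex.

01 4E C6 CC

3435548161 in hexadecimal, padded to 32 bits, is 0xCCC64E01.
Split into bytes (most-significant first): CC C6 4E 01.
In little-endian order the low byte comes first in memory.
So at ascending addresses the bytes are 01 4E C6 CC.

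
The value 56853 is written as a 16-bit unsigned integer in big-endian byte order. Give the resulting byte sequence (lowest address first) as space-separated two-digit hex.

56853 in hexadecimal, padded to 16 bits, is 0xDE15.
Split into bytes (most-significant first): DE 15.
Big-endian: lowest address holds the most-significant byte.
So the memory order matches the most-significant-first order: DE 15.

DE 15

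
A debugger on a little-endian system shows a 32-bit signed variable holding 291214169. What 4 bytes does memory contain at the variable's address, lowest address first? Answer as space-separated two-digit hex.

291214169 in hexadecimal, padded to 32 bits, is 0x115B9359.
Split into bytes (most-significant first): 11 5B 93 59.
Little-endian stores the least-significant byte at the lowest address.
So at ascending addresses the bytes are 59 93 5B 11.

59 93 5B 11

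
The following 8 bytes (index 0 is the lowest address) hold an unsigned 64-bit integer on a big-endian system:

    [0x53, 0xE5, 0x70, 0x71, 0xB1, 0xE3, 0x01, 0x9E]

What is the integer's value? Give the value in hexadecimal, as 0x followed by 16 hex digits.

0x53E57071B1E3019E

In big-endian order the high byte comes first in memory.
The bytes are already most-significant first: 0x53E57071B1E3019E.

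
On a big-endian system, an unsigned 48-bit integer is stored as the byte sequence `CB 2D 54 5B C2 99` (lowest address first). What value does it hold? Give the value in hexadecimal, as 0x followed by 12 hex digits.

0xCB2D545BC299

Big-endian stores the most-significant byte at the lowest address.
The bytes are already most-significant first: 0xCB2D545BC299.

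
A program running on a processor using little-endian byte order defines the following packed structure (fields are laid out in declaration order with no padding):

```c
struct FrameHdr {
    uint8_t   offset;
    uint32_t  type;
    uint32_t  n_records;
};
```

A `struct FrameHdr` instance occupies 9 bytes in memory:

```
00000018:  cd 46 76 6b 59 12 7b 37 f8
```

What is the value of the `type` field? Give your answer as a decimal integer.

`type` follows `offset` (1 byte), so it starts at byte offset 1 and occupies 4 bytes.
Bytes at offsets 1..4: 46 76 6B 59.
Little-endian stores the least-significant byte at the lowest address.
Reassemble most-significant byte first: 59 6B 76 46 → 0x596B7646.
0x596B7646 = 1500214854.

1500214854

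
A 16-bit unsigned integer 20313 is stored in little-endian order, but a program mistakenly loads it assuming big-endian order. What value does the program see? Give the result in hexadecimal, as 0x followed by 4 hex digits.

0x594F

20313 in 16-bit hexadecimal is 0x4F59.
Stored little-endian, the bytes at ascending addresses are 59 4F.
Read back as big-endian, the last byte is least significant, giving 0x594F.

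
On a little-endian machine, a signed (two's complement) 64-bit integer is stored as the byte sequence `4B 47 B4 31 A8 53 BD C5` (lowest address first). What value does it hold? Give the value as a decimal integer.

-4198107295785924789

Little-endian stores the least-significant byte at the lowest address.
Reassemble most-significant byte first: C5 BD 53 A8 31 B4 47 4B → 0xC5BD53A831B4474B.
Top bit is set, so as a signed 64-bit value this is 0xC5BD53A831B4474B − 2^64 = -4198107295785924789.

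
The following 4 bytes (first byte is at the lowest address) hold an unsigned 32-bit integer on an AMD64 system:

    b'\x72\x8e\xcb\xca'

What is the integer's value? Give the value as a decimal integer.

3402337906

Little-endian stores the least-significant byte at the lowest address.
Reassemble most-significant byte first: CA CB 8E 72 → 0xCACB8E72.
0xCACB8E72 = 3402337906.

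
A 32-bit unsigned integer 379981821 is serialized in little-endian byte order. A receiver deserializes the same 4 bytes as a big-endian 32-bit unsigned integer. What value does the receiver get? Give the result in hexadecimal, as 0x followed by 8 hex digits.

0xFD0FA616

379981821 in 32-bit hexadecimal is 0x16A60FFD.
Stored little-endian, the bytes at ascending addresses are FD 0F A6 16.
Read back as big-endian, the last byte is least significant, giving 0xFD0FA616.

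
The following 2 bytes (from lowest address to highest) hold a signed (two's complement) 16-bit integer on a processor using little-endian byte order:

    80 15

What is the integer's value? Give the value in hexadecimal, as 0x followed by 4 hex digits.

Little-endian stores the least-significant byte at the lowest address.
Reassemble most-significant byte first: 15 80 → 0x1580.

0x1580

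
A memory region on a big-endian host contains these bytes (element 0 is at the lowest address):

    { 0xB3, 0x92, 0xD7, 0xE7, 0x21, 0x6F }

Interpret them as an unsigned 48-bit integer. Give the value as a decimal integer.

In big-endian order the high byte comes first in memory.
The bytes are already most-significant first: 0xB392D7E7216F.
0xB392D7E7216F = 197443268845935.

197443268845935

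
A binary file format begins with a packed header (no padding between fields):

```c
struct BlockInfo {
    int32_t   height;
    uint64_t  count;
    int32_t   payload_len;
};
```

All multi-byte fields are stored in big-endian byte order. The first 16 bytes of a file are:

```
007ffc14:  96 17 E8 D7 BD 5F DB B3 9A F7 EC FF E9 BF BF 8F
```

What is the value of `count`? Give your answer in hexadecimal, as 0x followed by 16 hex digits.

`count` follows `height` (4 bytes), so it starts at byte offset 4 and occupies 8 bytes.
Bytes at offsets 4..11: BD 5F DB B3 9A F7 EC FF.
In big-endian order the high byte comes first in memory.
The bytes are already most-significant first: 0xBD5FDBB39AF7ECFF.

0xBD5FDBB39AF7ECFF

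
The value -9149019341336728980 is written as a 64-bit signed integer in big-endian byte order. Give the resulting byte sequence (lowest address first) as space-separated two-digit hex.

81 08 27 61 F4 72 2A 6C

Two's complement of -9149019341336728980 in 64 bits: 9149019341336728980 = 0x7EF7D89E0B8DD594; invert → 0x81082761F4722A6B; add 1 → 0x81082761F4722A6C.
Split into bytes (most-significant first): 81 08 27 61 F4 72 2A 6C.
Big-endian stores the most-significant byte at the lowest address.
So the memory order matches the most-significant-first order: 81 08 27 61 F4 72 2A 6C.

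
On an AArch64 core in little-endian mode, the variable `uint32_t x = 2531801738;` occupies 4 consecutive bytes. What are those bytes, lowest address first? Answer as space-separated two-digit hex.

8A 3A E8 96

2531801738 in hexadecimal, padded to 32 bits, is 0x96E83A8A.
Split into bytes (most-significant first): 96 E8 3A 8A.
Little-endian stores the least-significant byte at the lowest address.
So at ascending addresses the bytes are 8A 3A E8 96.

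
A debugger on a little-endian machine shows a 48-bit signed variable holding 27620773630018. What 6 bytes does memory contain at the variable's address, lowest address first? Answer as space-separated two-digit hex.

27620773630018 in hexadecimal, padded to 48 bits, is 0x191EF6669042.
Split into bytes (most-significant first): 19 1E F6 66 90 42.
Little-endian: lowest address holds the least-significant byte.
So at ascending addresses the bytes are 42 90 66 F6 1E 19.

42 90 66 F6 1E 19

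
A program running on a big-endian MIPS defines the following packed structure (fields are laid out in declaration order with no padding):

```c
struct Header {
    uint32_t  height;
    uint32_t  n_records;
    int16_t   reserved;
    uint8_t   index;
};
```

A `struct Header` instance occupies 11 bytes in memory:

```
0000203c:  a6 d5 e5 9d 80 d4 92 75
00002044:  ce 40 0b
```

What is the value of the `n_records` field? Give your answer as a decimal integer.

`n_records` follows `height` (4 bytes), so it starts at byte offset 4 and occupies 4 bytes.
Bytes at offsets 4..7: 80 D4 92 75.
In big-endian order the high byte comes first in memory.
The bytes are already most-significant first: 0x80D49275.
0x80D49275 = 2161414773.

2161414773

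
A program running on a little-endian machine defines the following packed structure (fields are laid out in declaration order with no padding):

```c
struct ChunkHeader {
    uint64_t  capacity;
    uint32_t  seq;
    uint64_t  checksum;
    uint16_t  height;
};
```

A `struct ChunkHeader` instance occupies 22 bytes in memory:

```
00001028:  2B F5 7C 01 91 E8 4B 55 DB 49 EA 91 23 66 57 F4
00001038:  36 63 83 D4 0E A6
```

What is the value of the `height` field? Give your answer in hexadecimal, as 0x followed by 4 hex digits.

0xA60E

`height` follows `capacity` (8 B), `seq` (4 B), `checksum` (8 B), so it starts at offset 8 + 4 + 8 = 20 and occupies 2 bytes.
Bytes at offsets 20..21: 0E A6.
In little-endian order the low byte comes first in memory.
Reassemble most-significant byte first: A6 0E → 0xA60E.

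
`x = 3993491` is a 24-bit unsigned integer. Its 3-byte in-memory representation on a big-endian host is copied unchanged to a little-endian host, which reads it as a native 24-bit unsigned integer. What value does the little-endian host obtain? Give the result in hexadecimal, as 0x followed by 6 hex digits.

3993491 in 24-bit hexadecimal is 0x3CEF93.
Stored big-endian, the bytes at ascending addresses are 3C EF 93.
Read back as little-endian, the first byte is least significant, giving 0x93EF3C.

0x93EF3C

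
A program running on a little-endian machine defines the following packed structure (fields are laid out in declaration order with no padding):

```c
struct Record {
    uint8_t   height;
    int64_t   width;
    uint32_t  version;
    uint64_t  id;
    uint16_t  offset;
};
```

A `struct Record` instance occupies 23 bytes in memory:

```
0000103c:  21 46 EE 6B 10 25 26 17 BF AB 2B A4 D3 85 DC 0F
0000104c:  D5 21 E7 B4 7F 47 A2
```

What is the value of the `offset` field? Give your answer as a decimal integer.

`offset` follows `height` (1 B), `width` (8 B), `version` (4 B), `id` (8 B), so it starts at offset 1 + 8 + 4 + 8 = 21 and occupies 2 bytes.
Bytes at offsets 21..22: 47 A2.
Little-endian stores the least-significant byte at the lowest address.
Reassemble most-significant byte first: A2 47 → 0xA247.
0xA247 = 41543.

41543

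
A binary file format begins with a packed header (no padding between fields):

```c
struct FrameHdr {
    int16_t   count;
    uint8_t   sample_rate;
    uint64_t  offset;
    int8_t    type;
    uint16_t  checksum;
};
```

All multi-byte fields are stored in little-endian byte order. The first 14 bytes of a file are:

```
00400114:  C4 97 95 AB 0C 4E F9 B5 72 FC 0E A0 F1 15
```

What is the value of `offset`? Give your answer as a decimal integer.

`offset` follows `count` (2 B), `sample_rate` (1 B), so it starts at offset 2 + 1 = 3 and occupies 8 bytes.
Bytes at offsets 3..10: AB 0C 4E F9 B5 72 FC 0E.
Little-endian stores the least-significant byte at the lowest address.
Reassemble most-significant byte first: 0E FC 72 B5 F9 4E 0C AB → 0x0EFC72B5F94E0CAB.
0x0EFC72B5F94E0CAB = 1079864136559365291.

1079864136559365291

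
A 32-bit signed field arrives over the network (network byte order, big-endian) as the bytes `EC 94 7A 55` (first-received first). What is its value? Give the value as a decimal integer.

Big-endian stores the most-significant byte at the lowest address.
The bytes are already most-significant first: 0xEC947A55.
Top bit is set, so as a signed 32-bit value this is 0xEC947A55 − 2^32 = -325813675.

-325813675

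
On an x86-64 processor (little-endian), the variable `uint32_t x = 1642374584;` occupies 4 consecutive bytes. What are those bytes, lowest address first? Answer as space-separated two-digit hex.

B8 A5 E4 61

1642374584 in hexadecimal, padded to 32 bits, is 0x61E4A5B8.
Split into bytes (most-significant first): 61 E4 A5 B8.
Little-endian: lowest address holds the least-significant byte.
So at ascending addresses the bytes are B8 A5 E4 61.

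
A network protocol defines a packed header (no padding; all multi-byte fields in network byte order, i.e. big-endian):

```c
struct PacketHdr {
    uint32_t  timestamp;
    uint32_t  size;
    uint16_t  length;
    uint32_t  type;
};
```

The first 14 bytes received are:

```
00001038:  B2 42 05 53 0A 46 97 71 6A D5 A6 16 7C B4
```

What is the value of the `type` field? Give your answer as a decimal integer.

2786491572

`type` follows `timestamp` (4 B), `size` (4 B), `length` (2 B), so it starts at offset 4 + 4 + 2 = 10 and occupies 4 bytes.
Bytes at offsets 10..13: A6 16 7C B4.
In big-endian order the high byte comes first in memory.
The bytes are already most-significant first: 0xA6167CB4.
0xA6167CB4 = 2786491572.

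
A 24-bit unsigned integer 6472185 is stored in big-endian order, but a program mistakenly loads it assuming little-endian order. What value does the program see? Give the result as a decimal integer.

6472185 in 24-bit hexadecimal is 0x62C1F9.
Stored big-endian, the bytes at ascending addresses are 62 C1 F9.
Read back as little-endian, the first byte is least significant, giving 0xF9C162.
0xF9C162 = 16367970.

16367970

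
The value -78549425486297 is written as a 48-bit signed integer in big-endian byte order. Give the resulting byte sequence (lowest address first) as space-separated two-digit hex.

Two's complement of -78549425486297 in 48 bits: 78549425486297 = 0x4770B69A79D9; invert → 0xB88F49658626; add 1 → 0xB88F49658627.
Split into bytes (most-significant first): B8 8F 49 65 86 27.
Big-endian stores the most-significant byte at the lowest address.
So the memory order matches the most-significant-first order: B8 8F 49 65 86 27.

B8 8F 49 65 86 27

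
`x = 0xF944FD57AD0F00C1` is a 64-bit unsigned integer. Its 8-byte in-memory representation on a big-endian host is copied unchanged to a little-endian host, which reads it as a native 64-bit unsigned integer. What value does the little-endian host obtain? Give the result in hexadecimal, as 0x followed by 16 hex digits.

0xC1000FAD57FD44F9

Stored big-endian, the bytes at ascending addresses are F9 44 FD 57 AD 0F 00 C1.
Read back as little-endian, the first byte is least significant, giving 0xC1000FAD57FD44F9.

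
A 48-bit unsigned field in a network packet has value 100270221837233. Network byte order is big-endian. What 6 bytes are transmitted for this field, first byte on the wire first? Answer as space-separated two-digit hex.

100270221837233 in hexadecimal, padded to 48 bits, is 0x5B31FAF443B1.
Split into bytes (most-significant first): 5B 31 FA F4 43 B1.
Big-endian stores the most-significant byte at the lowest address.
So the memory order matches the most-significant-first order: 5B 31 FA F4 43 B1.

5B 31 FA F4 43 B1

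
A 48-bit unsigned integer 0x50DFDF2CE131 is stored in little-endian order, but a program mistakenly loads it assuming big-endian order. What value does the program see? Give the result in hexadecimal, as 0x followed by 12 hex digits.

Stored little-endian, the bytes at ascending addresses are 31 E1 2C DF DF 50.
Read back as big-endian, the last byte is least significant, giving 0x31E12CDFDF50.

0x31E12CDFDF50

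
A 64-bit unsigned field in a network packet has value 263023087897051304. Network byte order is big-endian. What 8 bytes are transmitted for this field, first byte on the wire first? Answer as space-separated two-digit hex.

03 A6 72 1A D9 D4 80 A8

263023087897051304 in hexadecimal, padded to 64 bits, is 0x03A6721AD9D480A8.
Split into bytes (most-significant first): 03 A6 72 1A D9 D4 80 A8.
Big-endian stores the most-significant byte at the lowest address.
So the memory order matches the most-significant-first order: 03 A6 72 1A D9 D4 80 A8.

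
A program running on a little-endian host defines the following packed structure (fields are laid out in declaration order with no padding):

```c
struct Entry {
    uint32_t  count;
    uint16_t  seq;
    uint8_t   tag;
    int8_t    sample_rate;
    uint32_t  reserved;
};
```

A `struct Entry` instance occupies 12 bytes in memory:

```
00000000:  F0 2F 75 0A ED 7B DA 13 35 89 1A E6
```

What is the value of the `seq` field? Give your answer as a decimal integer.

`seq` follows `count` (4 bytes), so it starts at byte offset 4 and occupies 2 bytes.
Bytes at offsets 4..5: ED 7B.
Little-endian stores the least-significant byte at the lowest address.
Reassemble most-significant byte first: 7B ED → 0x7BED.
0x7BED = 31725.

31725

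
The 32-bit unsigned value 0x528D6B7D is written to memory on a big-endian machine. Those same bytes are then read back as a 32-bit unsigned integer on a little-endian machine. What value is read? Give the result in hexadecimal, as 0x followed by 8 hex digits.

0x7D6B8D52

Stored big-endian, the bytes at ascending addresses are 52 8D 6B 7D.
Read back as little-endian, the first byte is least significant, giving 0x7D6B8D52.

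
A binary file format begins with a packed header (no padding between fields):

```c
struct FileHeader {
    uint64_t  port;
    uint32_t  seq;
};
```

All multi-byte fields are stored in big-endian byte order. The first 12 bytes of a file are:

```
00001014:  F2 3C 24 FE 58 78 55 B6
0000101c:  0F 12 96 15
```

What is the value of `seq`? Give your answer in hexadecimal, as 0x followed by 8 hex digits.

`seq` follows `port` (8 bytes), so it starts at byte offset 8 and occupies 4 bytes.
Bytes at offsets 8..11: 0F 12 96 15.
Big-endian stores the most-significant byte at the lowest address.
The bytes are already most-significant first: 0x0F129615.

0x0F129615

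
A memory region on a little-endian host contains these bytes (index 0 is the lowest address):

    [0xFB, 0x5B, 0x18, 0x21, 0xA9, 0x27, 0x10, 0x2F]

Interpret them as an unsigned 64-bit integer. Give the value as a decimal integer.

In little-endian order the low byte comes first in memory.
Reassemble most-significant byte first: 2F 10 27 A9 21 18 5B FB → 0x2F1027A921185BFB.
0x2F1027A921185BFB = 3391254126768184315.

3391254126768184315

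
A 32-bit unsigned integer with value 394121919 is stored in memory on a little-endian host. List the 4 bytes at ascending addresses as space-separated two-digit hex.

394121919 in hexadecimal, padded to 32 bits, is 0x177DD2BF.
Split into bytes (most-significant first): 17 7D D2 BF.
Little-endian: lowest address holds the least-significant byte.
So at ascending addresses the bytes are BF D2 7D 17.

BF D2 7D 17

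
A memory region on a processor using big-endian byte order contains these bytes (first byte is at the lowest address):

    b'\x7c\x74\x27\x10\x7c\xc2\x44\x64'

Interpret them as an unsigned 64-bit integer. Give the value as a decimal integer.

Big-endian stores the most-significant byte at the lowest address.
The bytes are already most-significant first: 0x7C7427107CC24464.
0x7C7427107CC24464 = 8967835709767566436.

8967835709767566436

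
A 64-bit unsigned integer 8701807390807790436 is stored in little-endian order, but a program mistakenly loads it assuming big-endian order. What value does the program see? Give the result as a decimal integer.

7247408632445780856

8701807390807790436 in 64-bit hexadecimal is 0x78C307B7C0F79364.
Stored little-endian, the bytes at ascending addresses are 64 93 F7 C0 B7 07 C3 78.
Read back as big-endian, the last byte is least significant, giving 0x6493F7C0B707C378.
0x6493F7C0B707C378 = 7247408632445780856.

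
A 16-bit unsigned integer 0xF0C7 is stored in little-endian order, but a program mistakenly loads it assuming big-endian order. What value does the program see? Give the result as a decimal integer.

Stored little-endian, the bytes at ascending addresses are C7 F0.
Read back as big-endian, the last byte is least significant, giving 0xC7F0.
0xC7F0 = 51184.

51184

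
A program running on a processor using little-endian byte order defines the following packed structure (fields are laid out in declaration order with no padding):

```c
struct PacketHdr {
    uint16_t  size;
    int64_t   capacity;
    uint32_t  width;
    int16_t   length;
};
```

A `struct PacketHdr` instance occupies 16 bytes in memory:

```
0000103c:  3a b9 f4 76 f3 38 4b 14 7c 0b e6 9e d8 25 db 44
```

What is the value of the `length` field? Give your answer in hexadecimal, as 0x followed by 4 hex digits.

0x44DB

`length` follows `size` (2 B), `capacity` (8 B), `width` (4 B), so it starts at offset 2 + 8 + 4 = 14 and occupies 2 bytes.
Bytes at offsets 14..15: DB 44.
In little-endian order the low byte comes first in memory.
Reassemble most-significant byte first: 44 DB → 0x44DB.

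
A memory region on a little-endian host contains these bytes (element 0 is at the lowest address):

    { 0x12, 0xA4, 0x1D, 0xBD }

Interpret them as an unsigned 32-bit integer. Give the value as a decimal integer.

3172836370

Little-endian: lowest address holds the least-significant byte.
Reassemble most-significant byte first: BD 1D A4 12 → 0xBD1DA412.
0xBD1DA412 = 3172836370.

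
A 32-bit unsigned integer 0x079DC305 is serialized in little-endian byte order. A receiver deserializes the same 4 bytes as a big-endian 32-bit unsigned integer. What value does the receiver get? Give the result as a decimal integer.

Stored little-endian, the bytes at ascending addresses are 05 C3 9D 07.
Read back as big-endian, the last byte is least significant, giving 0x05C39D07.
0x05C39D07 = 96705799.

96705799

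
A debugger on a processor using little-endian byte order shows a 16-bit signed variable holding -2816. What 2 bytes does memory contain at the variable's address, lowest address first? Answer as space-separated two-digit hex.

00 F5

Two's complement of -2816 in 16 bits: 2816 = 0x0B00; invert → 0xF4FF; add 1 → 0xF500.
Split into bytes (most-significant first): F5 00.
Little-endian: lowest address holds the least-significant byte.
So at ascending addresses the bytes are 00 F5.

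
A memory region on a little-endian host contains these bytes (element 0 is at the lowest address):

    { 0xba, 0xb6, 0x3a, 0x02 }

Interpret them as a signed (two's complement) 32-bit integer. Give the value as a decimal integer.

Little-endian: lowest address holds the least-significant byte.
Reassemble most-significant byte first: 02 3A B6 BA → 0x023AB6BA.
0x023AB6BA = 37402298.

37402298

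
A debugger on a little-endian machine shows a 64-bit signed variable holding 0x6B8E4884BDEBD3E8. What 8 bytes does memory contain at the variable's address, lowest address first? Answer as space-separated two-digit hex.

Split into bytes (most-significant first): 6B 8E 48 84 BD EB D3 E8.
In little-endian order the low byte comes first in memory.
So at ascending addresses the bytes are E8 D3 EB BD 84 48 8E 6B.

E8 D3 EB BD 84 48 8E 6B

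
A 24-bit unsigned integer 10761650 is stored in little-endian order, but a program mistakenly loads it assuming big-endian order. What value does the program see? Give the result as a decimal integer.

10761650 in 24-bit hexadecimal is 0xA435B2.
Stored little-endian, the bytes at ascending addresses are B2 35 A4.
Read back as big-endian, the last byte is least significant, giving 0xB235A4.
0xB235A4 = 11679140.

11679140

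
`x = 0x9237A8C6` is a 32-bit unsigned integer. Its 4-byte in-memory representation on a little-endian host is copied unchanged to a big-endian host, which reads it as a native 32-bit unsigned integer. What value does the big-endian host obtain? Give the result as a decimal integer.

Stored little-endian, the bytes at ascending addresses are C6 A8 37 92.
Read back as big-endian, the last byte is least significant, giving 0xC6A83792.
0xC6A83792 = 3332913042.

3332913042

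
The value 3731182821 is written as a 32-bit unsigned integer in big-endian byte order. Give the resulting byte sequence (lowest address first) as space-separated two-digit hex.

3731182821 in hexadecimal, padded to 32 bits, is 0xDE6554E5.
Split into bytes (most-significant first): DE 65 54 E5.
In big-endian order the high byte comes first in memory.
So the memory order matches the most-significant-first order: DE 65 54 E5.

DE 65 54 E5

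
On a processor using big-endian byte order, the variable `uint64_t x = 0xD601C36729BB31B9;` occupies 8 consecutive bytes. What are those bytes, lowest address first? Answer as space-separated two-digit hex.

Split into bytes (most-significant first): D6 01 C3 67 29 BB 31 B9.
In big-endian order the high byte comes first in memory.
So the memory order matches the most-significant-first order: D6 01 C3 67 29 BB 31 B9.

D6 01 C3 67 29 BB 31 B9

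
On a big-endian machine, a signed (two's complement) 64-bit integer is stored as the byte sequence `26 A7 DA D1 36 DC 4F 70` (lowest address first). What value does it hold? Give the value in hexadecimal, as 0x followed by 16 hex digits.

0x26A7DAD136DC4F70

Big-endian stores the most-significant byte at the lowest address.
The bytes are already most-significant first: 0x26A7DAD136DC4F70.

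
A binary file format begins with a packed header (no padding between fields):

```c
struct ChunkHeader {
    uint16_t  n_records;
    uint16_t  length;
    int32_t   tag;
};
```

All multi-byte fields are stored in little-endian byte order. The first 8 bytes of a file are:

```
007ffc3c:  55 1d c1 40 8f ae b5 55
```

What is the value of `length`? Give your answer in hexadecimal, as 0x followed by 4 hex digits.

0x40C1

`length` follows `n_records` (2 bytes), so it starts at byte offset 2 and occupies 2 bytes.
Bytes at offsets 2..3: C1 40.
In little-endian order the low byte comes first in memory.
Reassemble most-significant byte first: 40 C1 → 0x40C1.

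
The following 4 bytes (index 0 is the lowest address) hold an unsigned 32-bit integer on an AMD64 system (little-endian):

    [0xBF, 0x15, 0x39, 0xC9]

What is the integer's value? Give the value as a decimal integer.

3375961535

Little-endian stores the least-significant byte at the lowest address.
Reassemble most-significant byte first: C9 39 15 BF → 0xC93915BF.
0xC93915BF = 3375961535.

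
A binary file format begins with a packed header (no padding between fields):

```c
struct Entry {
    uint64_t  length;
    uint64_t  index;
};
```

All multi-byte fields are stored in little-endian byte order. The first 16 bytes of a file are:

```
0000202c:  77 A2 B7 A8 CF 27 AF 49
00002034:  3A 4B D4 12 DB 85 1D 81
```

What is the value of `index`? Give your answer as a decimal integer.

9303739581177547578

`index` follows `length` (8 bytes), so it starts at byte offset 8 and occupies 8 bytes.
Bytes at offsets 8..15: 3A 4B D4 12 DB 85 1D 81.
Little-endian: lowest address holds the least-significant byte.
Reassemble most-significant byte first: 81 1D 85 DB 12 D4 4B 3A → 0x811D85DB12D44B3A.
0x811D85DB12D44B3A = 9303739581177547578.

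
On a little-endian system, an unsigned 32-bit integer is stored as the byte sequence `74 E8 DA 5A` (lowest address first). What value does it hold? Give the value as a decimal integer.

In little-endian order the low byte comes first in memory.
Reassemble most-significant byte first: 5A DA E8 74 → 0x5ADAE874.
0x5ADAE874 = 1524295796.

1524295796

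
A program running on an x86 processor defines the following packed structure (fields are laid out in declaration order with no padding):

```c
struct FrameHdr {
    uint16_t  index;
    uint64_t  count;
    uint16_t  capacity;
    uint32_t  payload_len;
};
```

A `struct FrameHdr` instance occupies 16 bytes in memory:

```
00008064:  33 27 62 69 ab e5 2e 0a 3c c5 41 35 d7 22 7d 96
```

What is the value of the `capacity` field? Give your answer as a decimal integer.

`capacity` follows `index` (2 B), `count` (8 B), so it starts at offset 2 + 8 = 10 and occupies 2 bytes.
Bytes at offsets 10..11: 41 35.
In little-endian order the low byte comes first in memory.
Reassemble most-significant byte first: 35 41 → 0x3541.
0x3541 = 13633.

13633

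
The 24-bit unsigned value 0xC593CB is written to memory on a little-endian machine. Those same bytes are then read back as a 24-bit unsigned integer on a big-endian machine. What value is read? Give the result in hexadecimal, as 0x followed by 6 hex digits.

Stored little-endian, the bytes at ascending addresses are CB 93 C5.
Read back as big-endian, the last byte is least significant, giving 0xCB93C5.

0xCB93C5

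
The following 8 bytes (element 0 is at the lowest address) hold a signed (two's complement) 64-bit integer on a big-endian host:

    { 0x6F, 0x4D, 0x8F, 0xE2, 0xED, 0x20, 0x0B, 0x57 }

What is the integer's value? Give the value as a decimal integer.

In big-endian order the high byte comes first in memory.
The bytes are already most-significant first: 0x6F4D8FE2ED200B57.
0x6F4D8FE2ED200B57 = 8020224716220402519.

8020224716220402519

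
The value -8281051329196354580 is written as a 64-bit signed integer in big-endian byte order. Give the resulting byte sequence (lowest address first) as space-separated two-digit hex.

Two's complement of -8281051329196354580 in 64 bits: 8281051329196354580 = 0x72EC344F1B866C14; invert → 0x8D13CBB0E47993EB; add 1 → 0x8D13CBB0E47993EC.
Split into bytes (most-significant first): 8D 13 CB B0 E4 79 93 EC.
Big-endian stores the most-significant byte at the lowest address.
So the memory order matches the most-significant-first order: 8D 13 CB B0 E4 79 93 EC.

8D 13 CB B0 E4 79 93 EC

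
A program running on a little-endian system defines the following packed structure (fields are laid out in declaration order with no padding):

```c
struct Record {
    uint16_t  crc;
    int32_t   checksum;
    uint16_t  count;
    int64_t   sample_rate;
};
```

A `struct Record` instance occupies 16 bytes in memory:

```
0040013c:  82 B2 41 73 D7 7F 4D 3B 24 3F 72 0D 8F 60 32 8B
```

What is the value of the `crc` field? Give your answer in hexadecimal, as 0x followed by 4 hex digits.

0xB282

`crc` is the first field, at byte offset 0, occupying 2 bytes.
Bytes at offsets 0..1: 82 B2.
In little-endian order the low byte comes first in memory.
Reassemble most-significant byte first: B2 82 → 0xB282.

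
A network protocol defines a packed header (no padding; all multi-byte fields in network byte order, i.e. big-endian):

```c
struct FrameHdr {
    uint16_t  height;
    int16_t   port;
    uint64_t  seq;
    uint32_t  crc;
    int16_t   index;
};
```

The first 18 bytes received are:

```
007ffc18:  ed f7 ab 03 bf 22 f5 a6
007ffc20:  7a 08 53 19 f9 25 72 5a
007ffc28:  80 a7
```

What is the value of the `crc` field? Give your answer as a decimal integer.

4179980890

`crc` follows `height` (2 B), `port` (2 B), `seq` (8 B), so it starts at offset 2 + 2 + 8 = 12 and occupies 4 bytes.
Bytes at offsets 12..15: F9 25 72 5A.
Big-endian stores the most-significant byte at the lowest address.
The bytes are already most-significant first: 0xF925725A.
0xF925725A = 4179980890.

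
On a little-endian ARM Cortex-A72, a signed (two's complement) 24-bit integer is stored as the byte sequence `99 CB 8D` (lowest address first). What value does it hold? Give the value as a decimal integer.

Little-endian stores the least-significant byte at the lowest address.
Reassemble most-significant byte first: 8D CB 99 → 0x8DCB99.
Top bit is set, so as a signed 24-bit value this is 0x8DCB99 − 2^24 = -7484519.

-7484519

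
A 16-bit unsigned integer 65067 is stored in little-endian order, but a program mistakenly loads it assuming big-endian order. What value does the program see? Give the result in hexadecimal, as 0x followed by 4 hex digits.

65067 in 16-bit hexadecimal is 0xFE2B.
Stored little-endian, the bytes at ascending addresses are 2B FE.
Read back as big-endian, the last byte is least significant, giving 0x2BFE.

0x2BFE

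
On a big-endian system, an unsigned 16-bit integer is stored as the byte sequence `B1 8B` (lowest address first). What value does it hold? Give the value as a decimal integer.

In big-endian order the high byte comes first in memory.
The bytes are already most-significant first: 0xB18B.
0xB18B = 45451.

45451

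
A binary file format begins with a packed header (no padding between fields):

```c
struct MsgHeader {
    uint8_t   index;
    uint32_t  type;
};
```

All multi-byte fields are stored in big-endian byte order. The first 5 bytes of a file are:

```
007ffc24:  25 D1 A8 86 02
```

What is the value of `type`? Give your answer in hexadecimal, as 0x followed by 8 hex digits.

`type` follows `index` (1 byte), so it starts at byte offset 1 and occupies 4 bytes.
Bytes at offsets 1..4: D1 A8 86 02.
Big-endian: lowest address holds the most-significant byte.
The bytes are already most-significant first: 0xD1A88602.

0xD1A88602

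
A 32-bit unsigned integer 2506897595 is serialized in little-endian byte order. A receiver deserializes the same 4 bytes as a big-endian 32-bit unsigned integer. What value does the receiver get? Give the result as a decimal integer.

2506897595 in 32-bit hexadecimal is 0x956C38BB.
Stored little-endian, the bytes at ascending addresses are BB 38 6C 95.
Read back as big-endian, the last byte is least significant, giving 0xBB386C95.
0xBB386C95 = 3141037205.

3141037205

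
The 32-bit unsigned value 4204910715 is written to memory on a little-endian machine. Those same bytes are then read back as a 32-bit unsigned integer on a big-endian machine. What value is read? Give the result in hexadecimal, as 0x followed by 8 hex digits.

4204910715 in 32-bit hexadecimal is 0xFAA1D87B.
Stored little-endian, the bytes at ascending addresses are 7B D8 A1 FA.
Read back as big-endian, the last byte is least significant, giving 0x7BD8A1FA.

0x7BD8A1FA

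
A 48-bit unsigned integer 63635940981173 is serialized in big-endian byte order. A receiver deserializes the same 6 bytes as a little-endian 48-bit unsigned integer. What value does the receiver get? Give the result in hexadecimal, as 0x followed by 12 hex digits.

63635940981173 in 48-bit hexadecimal is 0x39E065A839B5.
Stored big-endian, the bytes at ascending addresses are 39 E0 65 A8 39 B5.
Read back as little-endian, the first byte is least significant, giving 0xB539A865E039.

0xB539A865E039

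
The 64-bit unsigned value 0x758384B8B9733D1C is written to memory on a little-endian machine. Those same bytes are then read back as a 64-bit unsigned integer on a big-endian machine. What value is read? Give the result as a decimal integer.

Stored little-endian, the bytes at ascending addresses are 1C 3D 73 B9 B8 84 83 75.
Read back as big-endian, the last byte is least significant, giving 0x1C3D73B9B8848375.
0x1C3D73B9B8848375 = 2034909848143168373.

2034909848143168373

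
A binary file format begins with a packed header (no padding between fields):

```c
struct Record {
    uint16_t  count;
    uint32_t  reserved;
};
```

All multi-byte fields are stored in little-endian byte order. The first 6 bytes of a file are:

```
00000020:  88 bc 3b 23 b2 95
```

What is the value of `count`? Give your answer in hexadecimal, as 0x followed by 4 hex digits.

0xBC88

`count` is the first field, at byte offset 0, occupying 2 bytes.
Bytes at offsets 0..1: 88 BC.
Little-endian stores the least-significant byte at the lowest address.
Reassemble most-significant byte first: BC 88 → 0xBC88.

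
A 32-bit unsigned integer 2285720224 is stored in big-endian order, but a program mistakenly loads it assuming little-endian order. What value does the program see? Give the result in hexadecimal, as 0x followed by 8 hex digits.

0xA0523D88

2285720224 in 32-bit hexadecimal is 0x883D52A0.
Stored big-endian, the bytes at ascending addresses are 88 3D 52 A0.
Read back as little-endian, the first byte is least significant, giving 0xA0523D88.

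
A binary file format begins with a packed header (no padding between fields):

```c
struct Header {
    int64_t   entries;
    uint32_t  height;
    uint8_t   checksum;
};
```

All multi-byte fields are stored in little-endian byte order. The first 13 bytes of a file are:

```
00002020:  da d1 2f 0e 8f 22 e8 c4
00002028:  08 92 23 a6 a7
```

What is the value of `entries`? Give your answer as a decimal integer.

-4258115449865121318

`entries` is the first field, at byte offset 0, occupying 8 bytes.
Bytes at offsets 0..7: DA D1 2F 0E 8F 22 E8 C4.
In little-endian order the low byte comes first in memory.
Reassemble most-significant byte first: C4 E8 22 8F 0E 2F D1 DA → 0xC4E8228F0E2FD1DA.
Top bit is set, so as a signed 64-bit value this is 0xC4E8228F0E2FD1DA − 2^64 = -4258115449865121318.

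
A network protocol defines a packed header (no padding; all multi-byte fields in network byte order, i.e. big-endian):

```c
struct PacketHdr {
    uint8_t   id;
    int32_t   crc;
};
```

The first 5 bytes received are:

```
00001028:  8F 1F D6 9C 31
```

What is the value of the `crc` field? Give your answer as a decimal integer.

`crc` follows `id` (1 byte), so it starts at byte offset 1 and occupies 4 bytes.
Bytes at offsets 1..4: 1F D6 9C 31.
In big-endian order the high byte comes first in memory.
The bytes are already most-significant first: 0x1FD69C31.
0x1FD69C31 = 534158385.

534158385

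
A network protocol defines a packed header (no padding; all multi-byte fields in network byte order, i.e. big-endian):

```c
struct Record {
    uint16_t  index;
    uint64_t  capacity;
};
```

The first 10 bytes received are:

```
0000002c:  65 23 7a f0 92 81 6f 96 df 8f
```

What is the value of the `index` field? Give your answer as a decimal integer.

25891

`index` is the first field, at byte offset 0, occupying 2 bytes.
Bytes at offsets 0..1: 65 23.
Big-endian stores the most-significant byte at the lowest address.
The bytes are already most-significant first: 0x6523.
0x6523 = 25891.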